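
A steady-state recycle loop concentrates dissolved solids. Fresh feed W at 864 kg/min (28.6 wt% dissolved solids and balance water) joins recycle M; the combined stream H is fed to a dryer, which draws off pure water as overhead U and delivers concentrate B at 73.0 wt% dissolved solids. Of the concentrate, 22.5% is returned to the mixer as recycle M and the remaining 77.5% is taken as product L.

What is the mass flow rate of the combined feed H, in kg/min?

962.3 kg/min

Overall dissolved solids balance (none leaves overhead): dissolved solids in fresh feed = dissolved solids in product, i.e. 864×0.286 = (1−0.225)·B·0.730.
B = 247.1/(0.730×0.775) = 436.77 kg/min.
Recycle M = 0.225×436.77 = 98.274 kg/min.
Combined feed H = 864 + 98.274 = 962.27 kg/min.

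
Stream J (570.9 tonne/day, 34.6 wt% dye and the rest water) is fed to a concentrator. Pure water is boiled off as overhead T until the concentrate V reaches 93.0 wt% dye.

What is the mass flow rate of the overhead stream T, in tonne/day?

358.5 tonne/day

dye is conserved: 570.9×0.346 = 197.53 tonne/day all reports to the concentrate.
Concentrate = 197.53/(target fraction) = 212.4 tonne/day.
Overhead = 570.9 − 212.4 = 358.5 tonne/day.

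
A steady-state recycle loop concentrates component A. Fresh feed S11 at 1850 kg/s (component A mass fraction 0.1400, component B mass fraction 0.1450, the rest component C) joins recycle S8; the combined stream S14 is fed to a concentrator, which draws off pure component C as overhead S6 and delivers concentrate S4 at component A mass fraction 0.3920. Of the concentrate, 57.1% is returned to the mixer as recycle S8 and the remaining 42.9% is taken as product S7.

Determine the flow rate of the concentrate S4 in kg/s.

Overall component A balance (none leaves overhead): component A in fresh feed = component A in product, i.e. 1850×0.140 = (1−0.571)·S4·0.392.
S4 = 259/(0.392×0.429) = 1540.1 kg/s.

1540 kg/s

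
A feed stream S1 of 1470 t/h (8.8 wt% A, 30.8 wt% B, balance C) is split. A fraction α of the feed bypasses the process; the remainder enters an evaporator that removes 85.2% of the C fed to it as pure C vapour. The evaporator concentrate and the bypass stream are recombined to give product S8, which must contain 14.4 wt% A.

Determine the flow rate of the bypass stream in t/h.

359.1 t/h

All 1470×0.088 = 129.36 t/h of A reaches S8, so S8 = 129.36/0.144 = 898.33 t/h and vapour = 571.67 t/h.
The evaporator receives (1−α)·1470 of feed at 0.604 C and removes 0.852 of that C:
0.852×0.604×(1−α)×1470 = 571.67
(1−α) = 571.67/756.47 = 0.7557;  α = 0.2443.
Bypass flow = 0.2443×1470 = 359.12 t/h.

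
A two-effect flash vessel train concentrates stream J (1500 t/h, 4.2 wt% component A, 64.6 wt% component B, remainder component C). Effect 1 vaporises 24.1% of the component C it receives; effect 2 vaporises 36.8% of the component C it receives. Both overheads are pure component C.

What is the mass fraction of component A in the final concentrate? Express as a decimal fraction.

0.050

component C in feed = 1500×0.312 = 468 t/h.
After stage 1: component C left = (1−0.241)×468 = 355.21; stream total = 1387.2 t/h.
After stage 2: component C left = (1−0.368)×355.21 = 224.49; final concentrate = 1256.5 t/h.
component A fraction = 63/1256.5 = 0.050.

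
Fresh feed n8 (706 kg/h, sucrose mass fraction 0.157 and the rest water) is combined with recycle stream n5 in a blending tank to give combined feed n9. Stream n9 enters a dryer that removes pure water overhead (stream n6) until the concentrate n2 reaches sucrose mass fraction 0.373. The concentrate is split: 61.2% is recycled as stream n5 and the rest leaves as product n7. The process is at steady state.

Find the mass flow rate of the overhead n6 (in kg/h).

Overall sucrose balance (none leaves overhead): sucrose in fresh feed = sucrose in product, i.e. 706×0.157 = (1−0.612)·n2·0.373.
n2 = 110.84/(0.373×0.388) = 765.89 kg/h.
Recycle n5 = 0.612×765.89 = 468.72 kg/h.
Combined feed n9 = 706 + 468.72 = 1174.7 kg/h.
Overhead n6 = n9 − n2 = 1174.7 − 765.89 = 408.84 kg/h.

408.8 kg/h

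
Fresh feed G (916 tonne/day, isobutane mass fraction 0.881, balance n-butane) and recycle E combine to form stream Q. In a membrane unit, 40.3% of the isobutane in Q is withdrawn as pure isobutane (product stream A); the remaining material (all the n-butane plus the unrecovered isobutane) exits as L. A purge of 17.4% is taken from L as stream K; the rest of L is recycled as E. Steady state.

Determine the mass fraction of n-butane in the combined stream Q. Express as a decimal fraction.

0.282

n-butane enters only via G and leaves only via the purge: 916×0.119 = 0.174×(n-butane in L), and the membrane unit passes all n-butane, so n-butane in Q = n-butane in L = 626.46 tonne/day.
isobutane in Q: m_A = 916×0.881 + (1−0.174)·(1−0.403)·m_A, so m_A = 807/0.5069 = 1592.1 tonne/day.
Q = 1592.1 + 626.46 = 2218.6 tonne/day.
n-butane fraction in Q = 626.46/2218.6 = 0.282.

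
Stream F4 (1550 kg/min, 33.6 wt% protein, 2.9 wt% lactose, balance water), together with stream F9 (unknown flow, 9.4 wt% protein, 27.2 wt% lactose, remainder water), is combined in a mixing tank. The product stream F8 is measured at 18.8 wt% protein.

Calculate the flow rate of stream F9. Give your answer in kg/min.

Let F9 be the unknown flow. Total out = 1550 + F9.
protein balance: 520.8 + 0.094·F9 = 0.188·(1550 + F9)
(0.094 − 0.188)·F9 = 0.188×1550 − 520.8 = -229.4
F9 = -229.4 / -0.094 = 2440.4 kg/min

2440 kg/min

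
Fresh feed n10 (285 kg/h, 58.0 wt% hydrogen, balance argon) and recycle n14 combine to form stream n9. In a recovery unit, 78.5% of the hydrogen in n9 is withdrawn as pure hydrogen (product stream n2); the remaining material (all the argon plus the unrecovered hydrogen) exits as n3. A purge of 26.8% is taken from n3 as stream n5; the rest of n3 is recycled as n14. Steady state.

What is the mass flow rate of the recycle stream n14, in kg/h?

357.8 kg/h

argon enters only via n10 and leaves only via the purge: 285×0.420 = 0.268×(argon in n3), and the recovery unit passes all argon, so argon in n9 = argon in n3 = 446.64 kg/h.
hydrogen in n9: m_A = 285×0.580 + (1−0.268)·(1−0.785)·m_A, so m_A = 165.3/0.8426 = 196.17 kg/h.
n3 = (1−0.785)×196.17 + 446.64 = 488.82 kg/h.
Recycle n14 = (1−0.268)×488.82 = 357.82 kg/h.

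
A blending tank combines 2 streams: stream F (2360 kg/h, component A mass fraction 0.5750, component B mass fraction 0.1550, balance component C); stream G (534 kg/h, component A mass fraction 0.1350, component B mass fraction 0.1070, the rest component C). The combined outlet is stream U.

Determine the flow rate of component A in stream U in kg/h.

1429 kg/h

component A out = component A in = 2360×0.575 + 534×0.135 = 1429.1 kg/h.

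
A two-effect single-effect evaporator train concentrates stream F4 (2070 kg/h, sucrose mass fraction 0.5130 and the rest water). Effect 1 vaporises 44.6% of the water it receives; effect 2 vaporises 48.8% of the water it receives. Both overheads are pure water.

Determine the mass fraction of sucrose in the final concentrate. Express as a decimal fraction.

water in feed = 2070×0.487 = 1008.1 kg/h.
After stage 1: water left = (1−0.446)×1008.1 = 558.48; stream total = 1620.4 kg/h.
After stage 2: water left = (1−0.488)×558.48 = 285.94; final concentrate = 1347.9 kg/h.
sucrose fraction = 1061.9/1347.9 = 0.7879.

0.7879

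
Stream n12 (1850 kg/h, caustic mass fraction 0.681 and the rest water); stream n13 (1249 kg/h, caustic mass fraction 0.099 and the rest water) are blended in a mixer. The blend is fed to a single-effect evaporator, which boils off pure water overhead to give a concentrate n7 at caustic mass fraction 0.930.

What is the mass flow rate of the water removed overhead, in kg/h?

1611 kg/h

caustic entering = 1850×0.681 + 1249×0.099 = 1383.5 kg/h.
All caustic reports to n7, so n7 = 1383.5/0.930 = 1487.6 kg/h.
Total feed = 3099 kg/h; overhead = 3099 − 1487.6 = 1611.4 kg/h.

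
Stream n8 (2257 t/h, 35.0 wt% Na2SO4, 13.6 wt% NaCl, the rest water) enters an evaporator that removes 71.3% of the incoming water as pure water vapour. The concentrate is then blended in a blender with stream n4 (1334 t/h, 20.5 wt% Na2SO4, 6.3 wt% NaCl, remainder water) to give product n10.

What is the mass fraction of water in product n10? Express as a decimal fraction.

0.474

Vapour removed = 0.713×0.514×2257 = 827.15 t/h; concentrate = 1429.9 t/h.
water reaching the mixer = 332.95 (from concentrate) + 1334×0.732 = 1309.4 t/h.
Product flow = 1429.9 + 1334 = 2763.9 t/h; water fraction = 0.474.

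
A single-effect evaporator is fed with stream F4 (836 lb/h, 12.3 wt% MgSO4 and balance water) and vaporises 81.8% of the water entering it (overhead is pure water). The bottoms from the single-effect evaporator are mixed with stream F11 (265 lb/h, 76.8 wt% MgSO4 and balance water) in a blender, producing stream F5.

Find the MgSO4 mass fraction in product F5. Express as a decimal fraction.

0.6111

Vapour removed = 0.818×0.877×836 = 599.73 lb/h; concentrate = 236.27 lb/h.
MgSO4 reaching the mixer = 102.83 (from concentrate) + 265×0.768 = 306.35 lb/h.
Product flow = 236.27 + 265 = 501.27 lb/h; MgSO4 fraction = 0.6111.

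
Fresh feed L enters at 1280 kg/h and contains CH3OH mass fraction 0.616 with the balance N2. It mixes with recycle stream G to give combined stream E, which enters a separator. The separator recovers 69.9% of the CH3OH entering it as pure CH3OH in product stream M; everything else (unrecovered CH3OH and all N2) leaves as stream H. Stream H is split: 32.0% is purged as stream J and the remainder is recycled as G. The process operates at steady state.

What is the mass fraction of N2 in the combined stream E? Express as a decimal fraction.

N2 enters only via L and leaves only via the purge: 1280×0.384 = 0.320×(N2 in H), and the separator passes all N2, so N2 in E = N2 in H = 1536 kg/h.
CH3OH in E: m_A = 1280×0.616 + (1−0.320)·(1−0.699)·m_A, so m_A = 788.48/0.7953 = 991.4 kg/h.
E = 991.4 + 1536 = 2527.4 kg/h.
N2 fraction in E = 1536/2527.4 = 0.608.

0.608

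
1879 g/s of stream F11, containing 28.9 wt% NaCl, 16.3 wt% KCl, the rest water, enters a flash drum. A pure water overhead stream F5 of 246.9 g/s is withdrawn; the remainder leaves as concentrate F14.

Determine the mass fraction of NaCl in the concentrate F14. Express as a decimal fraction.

NaCl is not removed: 1879×0.289 = 543.03 g/s of NaCl enters F14.
Concentrate = 1879 − 246.9 = 1632.1 g/s.
Mass fraction = 543.03/1632.1 = 0.333.

0.333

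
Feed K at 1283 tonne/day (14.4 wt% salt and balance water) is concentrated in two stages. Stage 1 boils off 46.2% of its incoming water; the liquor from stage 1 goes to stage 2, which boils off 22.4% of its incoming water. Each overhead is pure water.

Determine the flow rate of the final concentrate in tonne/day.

water in feed = 1283×0.856 = 1098.2 tonne/day.
After stage 1: water left = (1−0.462)×1098.2 = 590.86; stream total = 775.61 tonne/day.
After stage 2: water left = (1−0.224)×590.86 = 458.51; final concentrate = 643.26 tonne/day.

643.3 tonne/day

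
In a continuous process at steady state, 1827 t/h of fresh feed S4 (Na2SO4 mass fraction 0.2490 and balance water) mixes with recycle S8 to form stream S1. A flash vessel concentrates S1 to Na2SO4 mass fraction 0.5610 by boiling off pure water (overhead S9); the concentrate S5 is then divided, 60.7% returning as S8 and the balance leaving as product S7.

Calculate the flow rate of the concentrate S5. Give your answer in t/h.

Overall Na2SO4 balance (none leaves overhead): Na2SO4 in fresh feed = Na2SO4 in product, i.e. 1827×0.249 = (1−0.607)·S5·0.561.
S5 = 454.92/(0.561×0.393) = 2063.4 t/h.

2063 t/h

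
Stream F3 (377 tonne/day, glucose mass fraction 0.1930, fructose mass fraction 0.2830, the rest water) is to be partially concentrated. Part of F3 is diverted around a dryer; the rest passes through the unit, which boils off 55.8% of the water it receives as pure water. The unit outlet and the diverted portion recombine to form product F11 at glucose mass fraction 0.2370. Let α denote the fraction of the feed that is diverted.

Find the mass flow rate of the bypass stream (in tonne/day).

137.6 tonne/day

All 377×0.193 = 72.761 tonne/day of glucose reaches F11, so F11 = 72.761/0.237 = 307.01 tonne/day and vapour = 69.992 tonne/day.
The evaporator receives (1−α)·377 of feed at 0.524 water and removes 0.558 of that water:
0.558×0.524×(1−α)×377 = 69.992
(1−α) = 69.992/110.23 = 0.6349;  α = 0.3651.
Bypass flow = 0.3651×377 = 137.62 tonne/day.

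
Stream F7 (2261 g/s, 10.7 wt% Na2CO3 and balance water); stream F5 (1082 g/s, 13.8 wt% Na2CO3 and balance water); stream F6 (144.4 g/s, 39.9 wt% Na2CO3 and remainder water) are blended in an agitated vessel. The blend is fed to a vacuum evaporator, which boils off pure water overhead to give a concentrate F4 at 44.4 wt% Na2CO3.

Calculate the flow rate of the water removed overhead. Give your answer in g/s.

2476 g/s

Na2CO3 entering = 2261×0.107 + 1082×0.138 + 144.4×0.399 = 448.86 g/s.
All Na2CO3 reports to F4, so F4 = 448.86/0.444 = 1010.9 g/s.
Total feed = 3487.4 g/s; overhead = 3487.4 − 1010.9 = 2476.5 g/s.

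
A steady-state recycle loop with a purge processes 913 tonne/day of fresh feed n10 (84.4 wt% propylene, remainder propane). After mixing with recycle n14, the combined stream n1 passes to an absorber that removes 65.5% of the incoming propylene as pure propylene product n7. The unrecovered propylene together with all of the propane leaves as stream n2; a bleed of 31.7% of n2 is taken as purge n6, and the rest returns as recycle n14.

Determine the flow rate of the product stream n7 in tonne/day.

propylene in n1: m_A = 913×0.844 + (1−0.317)·(1−0.655)·m_A, so m_A = 770.57/0.7644 = 1008.1 tonne/day.
Product n7 = 0.655×1008.1 = 660.32 tonne/day.

660.3 tonne/day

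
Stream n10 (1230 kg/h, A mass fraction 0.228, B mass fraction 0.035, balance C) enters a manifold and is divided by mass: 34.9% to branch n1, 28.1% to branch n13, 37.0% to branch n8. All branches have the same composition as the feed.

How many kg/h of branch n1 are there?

429.3 kg/h

Branch n1 flow = 0.349×1230 = 429.27 kg/h.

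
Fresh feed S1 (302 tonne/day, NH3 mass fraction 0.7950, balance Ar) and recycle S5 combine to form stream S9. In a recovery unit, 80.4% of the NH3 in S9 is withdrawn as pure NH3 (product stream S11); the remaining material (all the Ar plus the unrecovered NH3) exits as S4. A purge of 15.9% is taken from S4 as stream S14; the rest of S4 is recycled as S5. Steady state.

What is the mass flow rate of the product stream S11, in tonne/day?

231.1 tonne/day

NH3 in S9: m_A = 302×0.795 + (1−0.159)·(1−0.804)·m_A, so m_A = 240.09/0.8352 = 287.48 tonne/day.
Product S11 = 0.804×287.48 = 231.13 tonne/day.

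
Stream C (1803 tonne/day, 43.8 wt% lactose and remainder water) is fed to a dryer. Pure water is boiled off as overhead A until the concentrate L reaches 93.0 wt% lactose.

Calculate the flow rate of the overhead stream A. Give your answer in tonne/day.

lactose is conserved: 1803×0.438 = 789.71 tonne/day all reports to the concentrate.
Concentrate = 789.71/(target fraction) = 849.15 tonne/day.
Overhead = 1803 − 849.15 = 953.85 tonne/day.

953.8 tonne/day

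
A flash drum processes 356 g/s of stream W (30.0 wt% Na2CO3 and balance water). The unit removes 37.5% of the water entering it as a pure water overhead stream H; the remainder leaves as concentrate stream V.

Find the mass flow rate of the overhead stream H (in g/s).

93.45 g/s

water entering = 356×0.700 = 249.2 g/s; overhead removed = 0.375×249.2 = 93.45 g/s.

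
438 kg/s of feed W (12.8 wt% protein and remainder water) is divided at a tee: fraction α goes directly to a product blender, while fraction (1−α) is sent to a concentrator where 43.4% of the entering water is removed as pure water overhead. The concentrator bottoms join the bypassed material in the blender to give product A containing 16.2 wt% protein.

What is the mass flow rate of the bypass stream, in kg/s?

195.1 kg/s

All 438×0.128 = 56.064 kg/s of protein reaches A, so A = 56.064/0.162 = 346.07 kg/s and vapour = 91.926 kg/s.
The evaporator receives (1−α)·438 of feed at 0.872 water and removes 0.434 of that water:
0.434×0.872×(1−α)×438 = 91.926
(1−α) = 91.926/165.76 = 0.5546;  α = 0.4454.
Bypass flow = 0.4454×438 = 195.1 kg/s.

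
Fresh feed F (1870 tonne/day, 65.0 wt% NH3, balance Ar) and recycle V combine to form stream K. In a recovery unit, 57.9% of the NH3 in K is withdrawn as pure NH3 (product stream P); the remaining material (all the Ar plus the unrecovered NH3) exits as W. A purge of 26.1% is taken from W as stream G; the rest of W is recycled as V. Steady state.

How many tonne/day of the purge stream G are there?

Ar enters only via F and leaves only via the purge: 1870×0.350 = 0.261×(Ar in W), and the recovery unit passes all Ar, so Ar in K = Ar in W = 2507.7 tonne/day.
NH3 in K: m_A = 1870×0.650 + (1−0.261)·(1−0.579)·m_A, so m_A = 1215.5/0.6889 = 1764.5 tonne/day.
W = (1−0.579)×1764.5 + 2507.7 = 3250.5 tonne/day.
Purge G = 0.261×3250.5 = 848.38 tonne/day.

848.4 tonne/day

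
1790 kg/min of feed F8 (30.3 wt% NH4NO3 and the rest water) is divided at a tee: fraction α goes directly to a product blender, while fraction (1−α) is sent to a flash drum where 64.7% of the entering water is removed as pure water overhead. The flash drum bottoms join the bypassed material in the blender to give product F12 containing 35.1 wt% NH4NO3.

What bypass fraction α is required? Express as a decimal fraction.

0.697

All 1790×0.303 = 542.37 kg/min of NH4NO3 reaches F12, so F12 = 542.37/0.351 = 1545.2 kg/min and vapour = 244.79 kg/min.
The evaporator receives (1−α)·1790 of feed at 0.697 water and removes 0.647 of that water:
0.647×0.697×(1−α)×1790 = 244.79
(1−α) = 244.79/807.22 = 0.3032;  α = 0.6968.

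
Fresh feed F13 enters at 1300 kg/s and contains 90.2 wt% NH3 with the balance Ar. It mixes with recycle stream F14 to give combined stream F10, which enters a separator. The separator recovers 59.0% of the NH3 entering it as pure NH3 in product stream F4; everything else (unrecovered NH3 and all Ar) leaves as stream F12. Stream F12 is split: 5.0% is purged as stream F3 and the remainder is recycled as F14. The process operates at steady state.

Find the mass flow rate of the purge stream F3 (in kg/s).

166.8 kg/s

Ar enters only via F13 and leaves only via the purge: 1300×0.098 = 0.050×(Ar in F12), and the separator passes all Ar, so Ar in F10 = Ar in F12 = 2548 kg/s.
NH3 in F10: m_A = 1300×0.902 + (1−0.050)·(1−0.590)·m_A, so m_A = 1172.6/0.6105 = 1920.7 kg/s.
F12 = (1−0.590)×1920.7 + 2548 = 3335.5 kg/s.
Purge F3 = 0.050×3335.5 = 166.77 kg/s.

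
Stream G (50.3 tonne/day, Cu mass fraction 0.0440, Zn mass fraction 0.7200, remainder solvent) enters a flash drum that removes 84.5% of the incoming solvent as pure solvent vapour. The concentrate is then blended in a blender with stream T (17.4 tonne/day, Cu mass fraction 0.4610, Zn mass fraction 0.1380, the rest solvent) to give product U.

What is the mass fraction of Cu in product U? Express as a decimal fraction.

Vapour removed = 0.845×0.236×50.3 = 10.031 tonne/day; concentrate = 40.269 tonne/day.
Cu reaching the mixer = 2.2132 (from concentrate) + 17.4×0.461 = 10.235 tonne/day.
Product flow = 40.269 + 17.4 = 57.669 tonne/day; Cu fraction = 0.1775.

0.1775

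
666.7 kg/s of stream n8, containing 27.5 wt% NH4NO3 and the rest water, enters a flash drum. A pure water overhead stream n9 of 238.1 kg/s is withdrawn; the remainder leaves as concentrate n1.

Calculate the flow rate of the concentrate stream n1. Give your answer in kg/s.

428.6 kg/s

Concentrate = 666.7 − 238.1 = 428.6 kg/s.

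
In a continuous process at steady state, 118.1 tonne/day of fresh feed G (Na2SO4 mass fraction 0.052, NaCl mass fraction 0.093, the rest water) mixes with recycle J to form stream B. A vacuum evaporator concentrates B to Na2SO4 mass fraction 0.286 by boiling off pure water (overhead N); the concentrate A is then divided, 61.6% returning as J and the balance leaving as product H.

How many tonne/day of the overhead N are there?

Overall Na2SO4 balance (none leaves overhead): Na2SO4 in fresh feed = Na2SO4 in product, i.e. 118.1×0.052 = (1−0.616)·A·0.286.
A = 6.1412/(0.286×0.384) = 55.919 tonne/day.
Recycle J = 0.616×55.919 = 34.446 tonne/day.
Combined feed B = 118.1 + 34.446 = 152.55 tonne/day.
Overhead N = B − A = 152.55 − 55.919 = 96.627 tonne/day.

96.63 tonne/day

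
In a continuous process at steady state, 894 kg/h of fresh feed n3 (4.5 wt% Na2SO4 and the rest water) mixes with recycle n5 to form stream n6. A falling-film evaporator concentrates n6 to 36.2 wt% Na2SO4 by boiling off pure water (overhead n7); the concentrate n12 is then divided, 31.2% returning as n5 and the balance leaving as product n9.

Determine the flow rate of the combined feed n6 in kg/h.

Overall Na2SO4 balance (none leaves overhead): Na2SO4 in fresh feed = Na2SO4 in product, i.e. 894×0.045 = (1−0.312)·n12·0.362.
n12 = 40.23/(0.362×0.688) = 161.53 kg/h.
Recycle n5 = 0.312×161.53 = 50.397 kg/h.
Combined feed n6 = 894 + 50.397 = 944.4 kg/h.

944.4 kg/h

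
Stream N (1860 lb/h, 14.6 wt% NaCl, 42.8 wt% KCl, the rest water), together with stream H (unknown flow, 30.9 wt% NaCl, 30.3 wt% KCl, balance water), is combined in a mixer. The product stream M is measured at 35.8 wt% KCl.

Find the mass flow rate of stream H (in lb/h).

2367 lb/h

Let H be the unknown flow. Total out = 1860 + H.
KCl balance: 796.08 + 0.303·H = 0.358·(1860 + H)
(0.303 − 0.358)·H = 0.358×1860 − 796.08 = -130.2
H = -130.2 / -0.055 = 2367.3 lb/h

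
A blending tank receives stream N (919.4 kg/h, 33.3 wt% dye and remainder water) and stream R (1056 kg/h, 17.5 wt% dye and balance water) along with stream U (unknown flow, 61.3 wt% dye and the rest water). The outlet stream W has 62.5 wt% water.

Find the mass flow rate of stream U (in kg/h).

1050 kg/h

Let U be the unknown flow. Total out = 1975.4 + U.
water balance: 1484.4 + 0.387·U = 0.625·(1975.4 + U)
(0.387 − 0.625)·U = 0.625×1975.4 − 1484.4 = -249.81
U = -249.81 / -0.238 = 1049.6 kg/h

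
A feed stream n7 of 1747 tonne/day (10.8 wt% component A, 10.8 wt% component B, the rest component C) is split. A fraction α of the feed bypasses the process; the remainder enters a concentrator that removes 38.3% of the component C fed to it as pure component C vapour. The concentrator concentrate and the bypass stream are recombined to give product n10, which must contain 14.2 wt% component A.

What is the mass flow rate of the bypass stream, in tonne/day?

All 1747×0.108 = 188.68 tonne/day of component A reaches n10, so n10 = 188.68/0.142 = 1328.7 tonne/day and vapour = 418.3 tonne/day.
The evaporator receives (1−α)·1747 of feed at 0.784 component C and removes 0.383 of that component C:
0.383×0.784×(1−α)×1747 = 418.3
(1−α) = 418.3/524.58 = 0.7974;  α = 0.2026.
Bypass flow = 0.2026×1747 = 353.94 tonne/day.

353.9 tonne/day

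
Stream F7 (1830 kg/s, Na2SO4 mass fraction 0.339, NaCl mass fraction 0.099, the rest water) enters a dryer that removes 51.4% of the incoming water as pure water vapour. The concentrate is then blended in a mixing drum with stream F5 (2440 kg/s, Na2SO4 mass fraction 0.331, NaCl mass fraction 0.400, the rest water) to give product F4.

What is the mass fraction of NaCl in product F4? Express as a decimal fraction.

Vapour removed = 0.514×0.562×1830 = 528.63 kg/s; concentrate = 1301.4 kg/s.
NaCl reaching the mixer = 181.17 (from concentrate) + 2440×0.400 = 1157.2 kg/s.
Product flow = 1301.4 + 2440 = 3741.4 kg/s; NaCl fraction = 0.309.

0.309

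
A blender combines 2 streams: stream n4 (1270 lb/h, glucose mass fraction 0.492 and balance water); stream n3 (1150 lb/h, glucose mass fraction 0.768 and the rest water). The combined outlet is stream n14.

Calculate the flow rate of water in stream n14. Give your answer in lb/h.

water out = water in = 1270×0.508 + 1150×0.232 = 911.96 lb/h.

912 lb/h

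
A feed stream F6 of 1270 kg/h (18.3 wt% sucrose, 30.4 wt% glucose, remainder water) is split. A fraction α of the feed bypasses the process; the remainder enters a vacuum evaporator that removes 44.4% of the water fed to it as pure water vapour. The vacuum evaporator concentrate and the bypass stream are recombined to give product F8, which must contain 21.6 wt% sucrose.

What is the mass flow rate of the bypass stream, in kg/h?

418.1 kg/h

All 1270×0.183 = 232.41 kg/h of sucrose reaches F8, so F8 = 232.41/0.216 = 1076 kg/h and vapour = 194.03 kg/h.
The evaporator receives (1−α)·1270 of feed at 0.513 water and removes 0.444 of that water:
0.444×0.513×(1−α)×1270 = 194.03
(1−α) = 194.03/289.27 = 0.6707;  α = 0.3293.
Bypass flow = 0.3293×1270 = 418.15 kg/h.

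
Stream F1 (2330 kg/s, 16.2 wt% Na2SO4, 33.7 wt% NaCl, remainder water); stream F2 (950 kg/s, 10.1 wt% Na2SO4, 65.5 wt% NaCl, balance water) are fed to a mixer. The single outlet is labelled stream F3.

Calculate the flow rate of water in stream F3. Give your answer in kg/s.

1399 kg/s

water out = water in = 2330×0.501 + 950×0.244 = 1399.1 kg/s.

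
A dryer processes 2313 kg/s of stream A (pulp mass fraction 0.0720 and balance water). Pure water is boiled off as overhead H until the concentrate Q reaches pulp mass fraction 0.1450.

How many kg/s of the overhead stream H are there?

pulp is conserved: 2313×0.072 = 166.54 kg/s all reports to the concentrate.
Concentrate = 166.54/(target fraction) = 1148.5 kg/s.
Overhead = 2313 − 1148.5 = 1164.5 kg/s.

1164 kg/s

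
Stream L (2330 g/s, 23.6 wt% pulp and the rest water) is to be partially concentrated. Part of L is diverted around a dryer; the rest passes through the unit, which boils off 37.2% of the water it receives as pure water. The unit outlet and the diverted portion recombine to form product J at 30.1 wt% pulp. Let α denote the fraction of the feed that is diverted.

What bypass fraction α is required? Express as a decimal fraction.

0.240

All 2330×0.236 = 549.88 g/s of pulp reaches J, so J = 549.88/0.301 = 1826.8 g/s and vapour = 503.16 g/s.
The evaporator receives (1−α)·2330 of feed at 0.764 water and removes 0.372 of that water:
0.372×0.764×(1−α)×2330 = 503.16
(1−α) = 503.16/662.2 = 0.7598;  α = 0.2402.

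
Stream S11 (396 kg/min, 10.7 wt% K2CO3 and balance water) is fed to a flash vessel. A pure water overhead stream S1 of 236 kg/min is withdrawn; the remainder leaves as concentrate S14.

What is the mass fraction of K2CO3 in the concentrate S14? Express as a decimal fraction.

0.265

K2CO3 is not removed: 396×0.107 = 42.372 kg/min of K2CO3 enters S14.
Concentrate = 396 − 236 = 160 kg/min.
Mass fraction = 42.372/160 = 0.265.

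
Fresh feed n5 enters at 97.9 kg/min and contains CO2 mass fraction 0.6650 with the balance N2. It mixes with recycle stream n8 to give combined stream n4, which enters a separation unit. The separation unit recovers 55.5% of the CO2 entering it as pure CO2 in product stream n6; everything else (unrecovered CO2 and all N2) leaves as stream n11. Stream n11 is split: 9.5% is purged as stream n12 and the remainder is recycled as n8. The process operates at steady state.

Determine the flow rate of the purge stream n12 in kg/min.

N2 enters only via n5 and leaves only via the purge: 97.9×0.335 = 0.095×(N2 in n11), and the separation unit passes all N2, so N2 in n4 = N2 in n11 = 345.23 kg/min.
CO2 in n4: m_A = 97.9×0.665 + (1−0.095)·(1−0.555)·m_A, so m_A = 65.104/0.5973 = 109 kg/min.
n11 = (1−0.555)×109 + 345.23 = 393.73 kg/min.
Purge n12 = 0.095×393.73 = 37.405 kg/min.

37.4 kg/min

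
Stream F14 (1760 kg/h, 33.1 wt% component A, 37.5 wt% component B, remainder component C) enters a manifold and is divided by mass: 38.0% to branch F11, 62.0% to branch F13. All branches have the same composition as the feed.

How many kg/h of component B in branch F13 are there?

Branch F13 total = 0.620×1760 = 1091.2 kg/h.
component B in F13 = 0.375×1091.2 = 409.2 kg/h.

409.2 kg/h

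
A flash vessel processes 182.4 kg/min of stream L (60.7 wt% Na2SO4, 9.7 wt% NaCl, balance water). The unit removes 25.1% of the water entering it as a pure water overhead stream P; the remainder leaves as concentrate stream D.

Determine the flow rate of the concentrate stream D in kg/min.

water entering = 182.4×0.296 = 53.99 kg/min; overhead removed = 0.251×53.99 = 13.552 kg/min.
Concentrate = 182.4 − 13.552 = 168.85 kg/min.

168.8 kg/min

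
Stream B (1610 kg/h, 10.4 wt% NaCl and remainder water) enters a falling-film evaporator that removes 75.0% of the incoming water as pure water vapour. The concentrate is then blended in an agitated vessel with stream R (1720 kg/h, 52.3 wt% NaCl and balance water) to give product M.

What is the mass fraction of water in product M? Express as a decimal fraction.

0.525

Vapour removed = 0.750×0.896×1610 = 1081.9 kg/h; concentrate = 528.08 kg/h.
water reaching the mixer = 360.64 (from concentrate) + 1720×0.477 = 1181.1 kg/h.
Product flow = 528.08 + 1720 = 2248.1 kg/h; water fraction = 0.525.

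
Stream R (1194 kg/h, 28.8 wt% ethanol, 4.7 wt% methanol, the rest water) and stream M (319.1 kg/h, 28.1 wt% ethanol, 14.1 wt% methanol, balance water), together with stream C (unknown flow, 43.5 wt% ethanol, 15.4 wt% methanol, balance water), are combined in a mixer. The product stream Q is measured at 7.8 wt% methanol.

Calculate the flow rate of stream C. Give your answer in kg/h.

222.5 kg/h

Let C be the unknown flow. Total out = 1513.1 + C.
methanol balance: 101.11 + 0.154·C = 0.078·(1513.1 + C)
(0.154 − 0.078)·C = 0.078×1513.1 − 101.11 = 16.911
C = 16.911 / 0.076 = 222.51 kg/h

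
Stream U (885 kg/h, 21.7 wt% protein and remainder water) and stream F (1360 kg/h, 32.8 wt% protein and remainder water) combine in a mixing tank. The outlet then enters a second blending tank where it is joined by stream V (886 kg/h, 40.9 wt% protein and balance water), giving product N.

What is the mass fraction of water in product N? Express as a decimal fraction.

Overall, product flow = 3131 kg/h.
water in = 885×0.783 + 1360×0.672 + 886×0.591 = 2130.5 kg/h.
water fraction in N = 0.680.

0.680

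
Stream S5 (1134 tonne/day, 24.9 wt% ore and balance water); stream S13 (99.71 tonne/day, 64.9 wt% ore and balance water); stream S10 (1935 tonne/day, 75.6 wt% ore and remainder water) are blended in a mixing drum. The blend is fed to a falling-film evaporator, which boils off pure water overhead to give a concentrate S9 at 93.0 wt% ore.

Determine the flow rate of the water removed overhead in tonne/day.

1223 tonne/day

ore entering = 1134×0.249 + 99.71×0.649 + 1935×0.756 = 1809.9 tonne/day.
All ore reports to S9, so S9 = 1809.9/0.930 = 1946.2 tonne/day.
Total feed = 3168.7 tonne/day; overhead = 3168.7 − 1946.2 = 1222.5 tonne/day.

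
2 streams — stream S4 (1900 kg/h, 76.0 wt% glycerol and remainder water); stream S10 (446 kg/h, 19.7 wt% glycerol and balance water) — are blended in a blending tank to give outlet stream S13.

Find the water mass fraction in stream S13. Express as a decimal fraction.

0.347

Total flow out = 1900 + 446 = 2346 kg/h.
water in = 1900×0.240 + 446×0.803 = 814.14 kg/h.
water mass fraction in S13 = 814.14/2346 = 0.347.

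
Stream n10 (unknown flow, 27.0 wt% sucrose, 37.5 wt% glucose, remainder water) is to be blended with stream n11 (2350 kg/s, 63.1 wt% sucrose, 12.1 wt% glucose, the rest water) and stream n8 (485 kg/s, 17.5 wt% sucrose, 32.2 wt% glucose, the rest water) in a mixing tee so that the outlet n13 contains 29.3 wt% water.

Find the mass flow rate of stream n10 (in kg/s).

62.9 kg/s

Let n10 be the unknown flow. Total out = 2835 + n10.
water balance: 826.75 + 0.355·n10 = 0.293·(2835 + n10)
(0.355 − 0.293)·n10 = 0.293×2835 − 826.75 = 3.9
n10 = 3.9 / 0.062 = 62.903 kg/s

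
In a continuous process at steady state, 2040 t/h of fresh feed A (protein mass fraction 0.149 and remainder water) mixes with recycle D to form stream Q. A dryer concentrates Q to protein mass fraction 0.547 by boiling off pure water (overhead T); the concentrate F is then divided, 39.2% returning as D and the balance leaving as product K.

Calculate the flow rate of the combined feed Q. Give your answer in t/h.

2398 t/h

Overall protein balance (none leaves overhead): protein in fresh feed = protein in product, i.e. 2040×0.149 = (1−0.392)·F·0.547.
F = 303.96/(0.547×0.608) = 913.96 t/h.
Recycle D = 0.392×913.96 = 358.27 t/h.
Combined feed Q = 2040 + 358.27 = 2398.3 t/h.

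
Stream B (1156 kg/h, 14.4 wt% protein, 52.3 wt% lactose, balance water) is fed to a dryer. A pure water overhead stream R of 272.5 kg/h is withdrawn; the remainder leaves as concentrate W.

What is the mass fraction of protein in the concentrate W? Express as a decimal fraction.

0.1884

protein is not removed: 1156×0.144 = 166.46 kg/h of protein enters W.
Concentrate = 1156 − 272.5 = 883.5 kg/h.
Mass fraction = 166.46/883.5 = 0.1884.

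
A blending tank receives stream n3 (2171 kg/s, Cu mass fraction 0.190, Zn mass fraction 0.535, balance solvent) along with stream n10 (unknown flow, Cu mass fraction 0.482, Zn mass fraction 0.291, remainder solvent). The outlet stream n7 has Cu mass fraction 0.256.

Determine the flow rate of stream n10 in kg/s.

634 kg/s

Let n10 be the unknown flow. Total out = 2171 + n10.
Cu balance: 412.49 + 0.482·n10 = 0.256·(2171 + n10)
(0.482 − 0.256)·n10 = 0.256×2171 − 412.49 = 143.29
n10 = 143.29 / 0.226 = 634.01 kg/s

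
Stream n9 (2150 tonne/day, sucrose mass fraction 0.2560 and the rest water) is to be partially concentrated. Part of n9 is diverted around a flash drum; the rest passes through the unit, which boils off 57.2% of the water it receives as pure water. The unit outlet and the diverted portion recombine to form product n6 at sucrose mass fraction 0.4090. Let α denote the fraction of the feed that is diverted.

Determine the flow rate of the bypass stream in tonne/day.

260.1 tonne/day

All 2150×0.256 = 550.4 tonne/day of sucrose reaches n6, so n6 = 550.4/0.409 = 1345.7 tonne/day and vapour = 804.28 tonne/day.
The evaporator receives (1−α)·2150 of feed at 0.744 water and removes 0.572 of that water:
0.572×0.744×(1−α)×2150 = 804.28
(1−α) = 804.28/914.97 = 0.8790;  α = 0.1210.
Bypass flow = 0.1210×2150 = 260.11 tonne/day.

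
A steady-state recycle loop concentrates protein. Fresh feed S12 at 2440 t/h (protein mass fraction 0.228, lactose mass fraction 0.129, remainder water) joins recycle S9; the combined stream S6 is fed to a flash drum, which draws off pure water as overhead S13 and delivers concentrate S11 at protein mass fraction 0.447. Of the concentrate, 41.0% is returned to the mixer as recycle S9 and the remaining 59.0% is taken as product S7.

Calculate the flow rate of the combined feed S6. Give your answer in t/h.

Overall protein balance (none leaves overhead): protein in fresh feed = protein in product, i.e. 2440×0.228 = (1−0.410)·S11·0.447.
S11 = 556.32/(0.447×0.590) = 2109.4 t/h.
Recycle S9 = 0.410×2109.4 = 864.87 t/h.
Combined feed S6 = 2440 + 864.87 = 3304.9 t/h.

3305 t/h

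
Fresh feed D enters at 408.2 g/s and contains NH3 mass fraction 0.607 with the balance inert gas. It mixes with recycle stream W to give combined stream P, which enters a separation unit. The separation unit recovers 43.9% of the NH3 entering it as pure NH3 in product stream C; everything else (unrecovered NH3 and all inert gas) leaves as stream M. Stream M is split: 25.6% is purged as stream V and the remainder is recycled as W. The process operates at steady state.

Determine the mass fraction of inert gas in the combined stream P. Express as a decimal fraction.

0.596

inert gas enters only via D and leaves only via the purge: 408.2×0.393 = 0.256×(inert gas in M), and the separation unit passes all inert gas, so inert gas in P = inert gas in M = 626.65 g/s.
NH3 in P: m_A = 408.2×0.607 + (1−0.256)·(1−0.439)·m_A, so m_A = 247.78/0.5826 = 425.28 g/s.
P = 425.28 + 626.65 = 1051.9 g/s.
inert gas fraction in P = 626.65/1051.9 = 0.596.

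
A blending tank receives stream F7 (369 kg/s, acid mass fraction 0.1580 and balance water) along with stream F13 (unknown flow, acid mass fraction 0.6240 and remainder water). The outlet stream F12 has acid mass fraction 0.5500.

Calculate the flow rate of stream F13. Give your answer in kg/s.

Let F13 be the unknown flow. Total out = 369 + F13.
acid balance: 58.302 + 0.624·F13 = 0.550·(369 + F13)
(0.624 − 0.550)·F13 = 0.550×369 − 58.302 = 144.65
F13 = 144.65 / 0.074 = 1954.7 kg/s

1955 kg/s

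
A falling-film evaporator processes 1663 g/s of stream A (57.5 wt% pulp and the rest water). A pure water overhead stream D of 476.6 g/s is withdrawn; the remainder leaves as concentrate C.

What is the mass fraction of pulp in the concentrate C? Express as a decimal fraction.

0.8060

pulp is not removed: 1663×0.575 = 956.22 g/s of pulp enters C.
Concentrate = 1663 − 476.6 = 1186.4 g/s.
Mass fraction = 956.22/1186.4 = 0.8060.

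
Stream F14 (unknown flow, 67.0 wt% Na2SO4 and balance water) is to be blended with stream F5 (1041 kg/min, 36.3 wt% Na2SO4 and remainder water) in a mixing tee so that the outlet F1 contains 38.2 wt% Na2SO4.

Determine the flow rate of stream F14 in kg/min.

68.68 kg/min

Let F14 be the unknown flow. Total out = 1041 + F14.
Na2SO4 balance: 377.88 + 0.670·F14 = 0.382·(1041 + F14)
(0.670 − 0.382)·F14 = 0.382×1041 − 377.88 = 19.779
F14 = 19.779 / 0.288 = 68.677 kg/min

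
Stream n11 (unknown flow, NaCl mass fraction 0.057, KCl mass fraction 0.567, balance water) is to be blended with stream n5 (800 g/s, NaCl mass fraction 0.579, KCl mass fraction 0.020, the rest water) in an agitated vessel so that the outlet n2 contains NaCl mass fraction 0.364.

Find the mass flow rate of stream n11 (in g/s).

560.3 g/s

Let n11 be the unknown flow. Total out = 800 + n11.
NaCl balance: 463.2 + 0.057·n11 = 0.364·(800 + n11)
(0.057 − 0.364)·n11 = 0.364×800 − 463.2 = -172
n11 = -172 / -0.307 = 560.26 g/s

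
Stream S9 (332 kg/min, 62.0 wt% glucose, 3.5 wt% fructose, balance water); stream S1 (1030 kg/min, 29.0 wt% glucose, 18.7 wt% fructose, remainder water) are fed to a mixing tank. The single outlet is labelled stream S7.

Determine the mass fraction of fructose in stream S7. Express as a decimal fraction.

Total flow out = 332 + 1030 = 1362 kg/min.
fructose in = 332×0.035 + 1030×0.187 = 204.23 kg/min.
fructose mass fraction in S7 = 204.23/1362 = 0.150.

0.150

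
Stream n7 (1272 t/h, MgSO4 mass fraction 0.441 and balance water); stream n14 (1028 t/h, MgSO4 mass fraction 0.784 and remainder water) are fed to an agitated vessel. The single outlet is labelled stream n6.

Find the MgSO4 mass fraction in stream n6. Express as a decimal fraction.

Total flow out = 1272 + 1028 = 2300 t/h.
MgSO4 in = 1272×0.441 + 1028×0.784 = 1366.9 t/h.
MgSO4 mass fraction in n6 = 1366.9/2300 = 0.594.

0.594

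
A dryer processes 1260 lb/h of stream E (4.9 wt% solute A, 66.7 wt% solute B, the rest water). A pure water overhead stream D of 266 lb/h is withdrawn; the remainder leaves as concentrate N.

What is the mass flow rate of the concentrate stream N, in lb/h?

994 lb/h

Concentrate = 1260 − 266 = 994 lb/h.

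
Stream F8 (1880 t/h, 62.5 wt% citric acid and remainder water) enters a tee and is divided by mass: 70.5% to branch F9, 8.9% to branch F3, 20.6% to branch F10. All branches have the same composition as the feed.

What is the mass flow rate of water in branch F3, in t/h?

62.74 t/h

Branch F3 total = 0.089×1880 = 167.32 t/h.
water in F3 = 0.375×167.32 = 62.745 t/h.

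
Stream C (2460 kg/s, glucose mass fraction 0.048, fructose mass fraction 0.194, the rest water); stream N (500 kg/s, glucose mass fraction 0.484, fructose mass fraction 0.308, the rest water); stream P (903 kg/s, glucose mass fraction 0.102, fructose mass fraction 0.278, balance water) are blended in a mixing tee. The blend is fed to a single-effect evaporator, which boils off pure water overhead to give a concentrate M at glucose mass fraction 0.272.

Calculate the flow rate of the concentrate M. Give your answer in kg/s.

glucose entering = 2460×0.048 + 500×0.484 + 903×0.102 = 452.19 kg/s.
All glucose reports to M, so M = 452.19/0.272 = 1662.4 kg/s.

1662 kg/s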